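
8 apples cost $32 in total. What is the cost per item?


Total cost: $32
Number of items: 8
Unit price: $32 / 8 = $4

$4


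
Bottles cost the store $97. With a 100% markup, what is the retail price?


Calculate the markup amount:
100% of $97 = $97
Add to cost:
$97 + $97 = $194

$194


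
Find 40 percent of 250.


Convert percentage to decimal:
40% = 0.4
Multiply:
250 x 0.4 = 100

100


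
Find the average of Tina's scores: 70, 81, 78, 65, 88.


Add the scores:
70 + 81 + 78 + 65 + 88 = 382
Divide by the number of tests:
382 / 5 = 76.4

76.4


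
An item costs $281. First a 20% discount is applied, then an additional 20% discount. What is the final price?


First discount:
20% of $281 = $56.20
Price after first discount:
$281 - $56.20 = $224.80
Second discount:
20% of $224.80 = $44.96
Final price:
$224.80 - $44.96 = $179.84

$179.84


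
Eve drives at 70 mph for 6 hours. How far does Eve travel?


Use the formula: distance = speed x time
Speed = 70 mph, Time = 6 hours
70 x 6 = 420 miles

420 miles


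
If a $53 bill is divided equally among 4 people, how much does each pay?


Total bill: $53
Number of people: 4
Each pays: $53 / 4 = $13.25

$13.25


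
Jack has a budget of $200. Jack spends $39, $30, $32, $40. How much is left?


Add up expenses:
$39 + $30 + $32 + $40 = $141
Subtract from budget:
$200 - $141 = $59

$59


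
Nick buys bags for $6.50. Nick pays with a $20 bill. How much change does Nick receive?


Start with the amount paid:
$20
Subtract the price:
$20 - $6.50 = $13.50

$13.50


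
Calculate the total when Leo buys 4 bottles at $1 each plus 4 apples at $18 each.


Cost of bottles:
4 x $1 = $4
Cost of apples:
4 x $18 = $72
Add both:
$4 + $72 = $76

$76


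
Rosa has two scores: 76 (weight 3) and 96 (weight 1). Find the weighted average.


Weighted sum:
3 x 76 + 1 x 96 = 324
Total weight:
3 + 1 = 4
Weighted average:
324 / 4 = 81

81


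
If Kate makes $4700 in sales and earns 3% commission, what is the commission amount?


Convert rate to decimal:
3% = 0.03
Multiply by sales:
$4700 x 0.03 = $141

$141


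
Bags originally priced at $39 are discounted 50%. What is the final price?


Calculate the discount amount:
50% of $39 = $19.50
Subtract from original:
$39 - $19.50 = $19.50

$19.50


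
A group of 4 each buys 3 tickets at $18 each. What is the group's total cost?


Cost per person:
3 x $18 = $54
Group total:
4 x $54 = $216

$216


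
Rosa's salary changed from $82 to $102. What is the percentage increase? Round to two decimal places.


Find the absolute change:
|102 - 82| = 20
Divide by original and multiply by 100:
20 / 82 x 100 = 24.3902...% ≈ 24.39%

24.39%


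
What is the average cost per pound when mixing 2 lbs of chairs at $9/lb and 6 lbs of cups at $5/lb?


Cost of chairs:
2 x $9 = $18
Cost of cups:
6 x $5 = $30
Total cost: $18 + $30 = $48
Total weight: 8 lbs
Average: $48 / 8 = $6/lb

$6/lb


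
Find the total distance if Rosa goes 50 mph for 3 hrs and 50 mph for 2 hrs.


Leg 1 distance:
50 x 3 = 150 miles
Leg 2 distance:
50 x 2 = 100 miles
Total distance:
150 + 100 = 250 miles

250 miles


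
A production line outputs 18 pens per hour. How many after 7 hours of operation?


Production rate: 18 pens per hour
Time: 7 hours
Total: 18 x 7 = 126 pens

126 pens


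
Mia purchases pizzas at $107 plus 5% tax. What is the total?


Calculate the tax:
5% of $107 = $5.35
Add tax to price:
$107 + $5.35 = $112.35

$112.35


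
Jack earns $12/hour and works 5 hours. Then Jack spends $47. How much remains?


Calculate earnings:
5 x $12 = $60
Subtract spending:
$60 - $47 = $13

$13


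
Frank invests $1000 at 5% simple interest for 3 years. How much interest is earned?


Use the formula I = P x R x T / 100
P x R x T = 1000 x 5 x 3 = 15000
I = 15000 / 100 = $150

$150


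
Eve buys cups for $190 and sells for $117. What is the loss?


Selling price = $117
Cost price = $190
Loss = cost price - selling price:
Loss = $190 - $117 = $73

$73


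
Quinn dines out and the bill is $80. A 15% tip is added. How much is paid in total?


Calculate the tip:
15% of $80 = $12
Add tip to meal cost:
$80 + $12 = $92

$92


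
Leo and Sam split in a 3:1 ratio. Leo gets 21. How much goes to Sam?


Find the multiplier:
21 / 3 = 7
Apply to Sam's share:
1 x 7 = 7

7


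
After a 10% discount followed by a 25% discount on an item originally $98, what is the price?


First discount:
10% of $98 = $9.80
Price after first discount:
$98 - $9.80 = $88.20
Second discount:
25% of $88.20 = $22.05
Final price:
$88.20 - $22.05 = $66.15

$66.15


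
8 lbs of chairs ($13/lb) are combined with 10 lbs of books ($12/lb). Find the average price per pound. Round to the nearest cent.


Cost of chairs:
8 x $13 = $104
Cost of books:
10 x $12 = $120
Total cost: $104 + $120 = $224
Total weight: 18 lbs
Average: $224 / 18 = $12.4444... ≈ $12.44/lb

$12.44/lb


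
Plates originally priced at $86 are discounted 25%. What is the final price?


Calculate the discount amount:
25% of $86 = $21.50
Subtract from original:
$86 - $21.50 = $64.50

$64.50


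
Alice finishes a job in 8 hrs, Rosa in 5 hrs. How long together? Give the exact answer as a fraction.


Alice's rate: 1/8 of the job per hour
Rosa's rate: 1/5 of the job per hour
Combined rate: 1/8 + 1/5 = 13/40 per hour
Time = 1 / (13/40) = 40/13 hours (≈ 3.08 hours)

40/13 hours


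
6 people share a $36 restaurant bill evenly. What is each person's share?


Total bill: $36
Number of people: 6
Each pays: $36 / 6 = $6

$6


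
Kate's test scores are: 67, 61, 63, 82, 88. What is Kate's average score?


Add the scores:
67 + 61 + 63 + 82 + 88 = 361
Divide by the number of tests:
361 / 5 = 72.2

72.2


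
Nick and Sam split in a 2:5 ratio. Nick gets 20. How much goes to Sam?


Find the multiplier:
20 / 2 = 10
Apply to Sam's share:
5 x 10 = 50

50


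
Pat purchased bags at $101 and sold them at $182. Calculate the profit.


Selling price = $182
Cost price = $101
Profit = selling price - cost price:
Profit = $182 - $101 = $81

$81


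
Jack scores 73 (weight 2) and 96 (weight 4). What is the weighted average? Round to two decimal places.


Weighted sum:
2 x 73 + 4 x 96 = 530
Total weight:
2 + 4 = 6
Weighted average:
530 / 6 = 88.3333... ≈ 88.33

88.33


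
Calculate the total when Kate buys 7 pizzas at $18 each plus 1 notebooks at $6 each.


Cost of pizzas:
7 x $18 = $126
Cost of notebooks:
1 x $6 = $6
Add both:
$126 + $6 = $132

$132


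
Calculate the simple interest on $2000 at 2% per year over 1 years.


Use the formula I = P x R x T / 100
P x R x T = 2000 x 2 x 1 = 4000
I = 4000 / 100 = $40

$40


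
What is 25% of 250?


Convert percentage to decimal:
25% = 0.25
Multiply:
250 x 0.25 = 62.5

62.5


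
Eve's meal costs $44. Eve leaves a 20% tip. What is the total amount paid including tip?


Calculate the tip:
20% of $44 = $8.80
Add tip to meal cost:
$44 + $8.80 = $52.80

$52.80


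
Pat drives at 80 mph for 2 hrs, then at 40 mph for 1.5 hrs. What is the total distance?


Leg 1 distance:
80 x 2 = 160 miles
Leg 2 distance:
40 x 1.5 = 60 miles
Total distance:
160 + 60 = 220 miles

220 miles


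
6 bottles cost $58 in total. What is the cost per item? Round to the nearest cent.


Total cost: $58
Number of items: 6
Unit price: $58 / 6 = $9.6666... ≈ $9.67

$9.67


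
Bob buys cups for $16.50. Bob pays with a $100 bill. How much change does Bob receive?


Start with the amount paid:
$100
Subtract the price:
$100 - $16.50 = $83.50

$83.50


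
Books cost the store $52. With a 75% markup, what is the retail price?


Calculate the markup amount:
75% of $52 = $39
Add to cost:
$52 + $39 = $91

$91


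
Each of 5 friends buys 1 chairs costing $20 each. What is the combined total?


Cost per person:
1 x $20 = $20
Group total:
5 x $20 = $100

$100


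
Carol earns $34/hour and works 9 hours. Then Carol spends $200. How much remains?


Calculate earnings:
9 x $34 = $306
Subtract spending:
$306 - $200 = $106

$106


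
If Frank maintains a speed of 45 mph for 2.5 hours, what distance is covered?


Use the formula: distance = speed x time
Speed = 45 mph, Time = 2.5 hours
45 x 2.5 = 112.5 miles

112.5 miles


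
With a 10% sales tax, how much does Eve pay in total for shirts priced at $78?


Calculate the tax:
10% of $78 = $7.80
Add tax to price:
$78 + $7.80 = $85.80

$85.80


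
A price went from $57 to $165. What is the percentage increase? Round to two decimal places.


Find the absolute change:
|165 - 57| = 108
Divide by original and multiply by 100:
108 / 57 x 100 = 189.4736...% ≈ 189.47%

189.47%


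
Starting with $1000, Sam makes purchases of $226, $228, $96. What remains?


Add up expenses:
$226 + $228 + $96 = $550
Subtract from budget:
$1000 - $550 = $450

$450


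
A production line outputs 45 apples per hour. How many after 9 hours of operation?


Production rate: 45 apples per hour
Time: 9 hours
Total: 45 x 9 = 405 apples

405 apples


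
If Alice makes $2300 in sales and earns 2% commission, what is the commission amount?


Convert rate to decimal:
2% = 0.02
Multiply by sales:
$2300 x 0.02 = $46

$46


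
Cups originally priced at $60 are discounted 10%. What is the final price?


Calculate the discount amount:
10% of $60 = $6
Subtract from original:
$60 - $6 = $54

$54


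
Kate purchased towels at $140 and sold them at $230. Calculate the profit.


Selling price = $230
Cost price = $140
Profit = selling price - cost price:
Profit = $230 - $140 = $90

$90


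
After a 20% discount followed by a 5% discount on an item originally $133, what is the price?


First discount:
20% of $133 = $26.60
Price after first discount:
$133 - $26.60 = $106.40
Second discount:
5% of $106.40 = $5.32
Final price:
$106.40 - $5.32 = $101.08

$101.08


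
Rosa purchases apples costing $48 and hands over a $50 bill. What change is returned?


Start with the amount paid:
$50
Subtract the price:
$50 - $48 = $2

$2


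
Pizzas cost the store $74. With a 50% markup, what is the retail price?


Calculate the markup amount:
50% of $74 = $37
Add to cost:
$74 + $37 = $111

$111


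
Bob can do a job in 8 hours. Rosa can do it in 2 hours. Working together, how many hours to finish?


Bob's rate: 1/8 of the job per hour
Rosa's rate: 1/2 of the job per hour
Combined rate: 1/8 + 1/2 = 5/8 per hour
Time = 1 / (5/8) = 8/5 = 1.6 hours

1.6 hours


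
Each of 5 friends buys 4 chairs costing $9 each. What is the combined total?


Cost per person:
4 x $9 = $36
Group total:
5 x $36 = $180

$180


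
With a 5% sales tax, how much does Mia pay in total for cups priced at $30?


Calculate the tax:
5% of $30 = $1.50
Add tax to price:
$30 + $1.50 = $31.50

$31.50


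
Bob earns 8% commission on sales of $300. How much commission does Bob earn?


Convert rate to decimal:
8% = 0.08
Multiply by sales:
$300 x 0.08 = $24

$24


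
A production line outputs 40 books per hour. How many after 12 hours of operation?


Production rate: 40 books per hour
Time: 12 hours
Total: 40 x 12 = 480 books

480 books


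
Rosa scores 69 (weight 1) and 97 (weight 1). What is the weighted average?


Weighted sum:
1 x 69 + 1 x 97 = 166
Total weight:
1 + 1 = 2
Weighted average:
166 / 2 = 83

83


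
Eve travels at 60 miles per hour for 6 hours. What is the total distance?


Use the formula: distance = speed x time
Speed = 60 mph, Time = 6 hours
60 x 6 = 360 miles

360 miles


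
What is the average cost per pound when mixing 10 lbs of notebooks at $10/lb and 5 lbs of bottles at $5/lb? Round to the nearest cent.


Cost of notebooks:
10 x $10 = $100
Cost of bottles:
5 x $5 = $25
Total cost: $100 + $25 = $125
Total weight: 15 lbs
Average: $125 / 15 = $8.3333... ≈ $8.33/lb

$8.33/lb


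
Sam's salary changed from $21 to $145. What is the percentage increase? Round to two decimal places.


Find the absolute change:
|145 - 21| = 124
Divide by original and multiply by 100:
124 / 21 x 100 = 590.4761...% ≈ 590.48%

590.48%


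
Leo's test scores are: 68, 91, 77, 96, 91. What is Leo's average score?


Add the scores:
68 + 91 + 77 + 96 + 91 = 423
Divide by the number of tests:
423 / 5 = 84.6

84.6


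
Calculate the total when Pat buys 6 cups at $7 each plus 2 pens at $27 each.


Cost of cups:
6 x $7 = $42
Cost of pens:
2 x $27 = $54
Add both:
$42 + $54 = $96

$96


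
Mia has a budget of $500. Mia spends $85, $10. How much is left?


Add up expenses:
$85 + $10 = $95
Subtract from budget:
$500 - $95 = $405

$405


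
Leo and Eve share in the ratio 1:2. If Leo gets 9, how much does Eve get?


Find the multiplier:
9 / 1 = 9
Apply to Eve's share:
2 x 9 = 18

18


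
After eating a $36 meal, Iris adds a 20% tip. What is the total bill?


Calculate the tip:
20% of $36 = $7.20
Add tip to meal cost:
$36 + $7.20 = $43.20

$43.20


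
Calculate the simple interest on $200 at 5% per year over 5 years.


Use the formula I = P x R x T / 100
P x R x T = 200 x 5 x 5 = 5000
I = 5000 / 100 = $50

$50


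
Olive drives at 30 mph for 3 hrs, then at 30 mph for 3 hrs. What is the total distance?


Leg 1 distance:
30 x 3 = 90 miles
Leg 2 distance:
30 x 3 = 90 miles
Total distance:
90 + 90 = 180 miles

180 miles


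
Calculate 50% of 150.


Convert percentage to decimal:
50% = 0.5
Multiply:
150 x 0.5 = 75

75


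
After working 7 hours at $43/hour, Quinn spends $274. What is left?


Calculate earnings:
7 x $43 = $301
Subtract spending:
$301 - $274 = $27

$27


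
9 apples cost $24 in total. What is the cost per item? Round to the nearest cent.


Total cost: $24
Number of items: 9
Unit price: $24 / 9 = $2.6666... ≈ $2.67

$2.67


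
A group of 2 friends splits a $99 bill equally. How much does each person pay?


Total bill: $99
Number of people: 2
Each pays: $99 / 2 = $49.50

$49.50


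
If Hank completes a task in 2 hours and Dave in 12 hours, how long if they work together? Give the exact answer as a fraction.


Hank's rate: 1/2 of the job per hour
Dave's rate: 1/12 of the job per hour
Combined rate: 1/2 + 1/12 = 7/12 per hour
Time = 1 / (7/12) = 12/7 hours (≈ 1.71 hours)

12/7 hours


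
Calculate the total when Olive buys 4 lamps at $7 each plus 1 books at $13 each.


Cost of lamps:
4 x $7 = $28
Cost of books:
1 x $13 = $13
Add both:
$28 + $13 = $41

$41


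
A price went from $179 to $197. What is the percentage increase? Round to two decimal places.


Find the absolute change:
|197 - 179| = 18
Divide by original and multiply by 100:
18 / 179 x 100 = 10.0558...% ≈ 10.06%

10.06%


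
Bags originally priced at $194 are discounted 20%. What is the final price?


Calculate the discount amount:
20% of $194 = $38.80
Subtract from original:
$194 - $38.80 = $155.20

$155.20


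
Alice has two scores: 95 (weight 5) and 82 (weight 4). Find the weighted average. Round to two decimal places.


Weighted sum:
5 x 95 + 4 x 82 = 803
Total weight:
5 + 4 = 9
Weighted average:
803 / 9 = 89.2222... ≈ 89.22

89.22


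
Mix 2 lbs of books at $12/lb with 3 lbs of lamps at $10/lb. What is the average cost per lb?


Cost of books:
2 x $12 = $24
Cost of lamps:
3 x $10 = $30
Total cost: $24 + $30 = $54
Total weight: 5 lbs
Average: $54 / 5 = $10.80/lb

$10.80/lb


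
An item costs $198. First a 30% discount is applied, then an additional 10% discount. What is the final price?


First discount:
30% of $198 = $59.40
Price after first discount:
$198 - $59.40 = $138.60
Second discount:
10% of $138.60 = $13.86
Final price:
$138.60 - $13.86 = $124.74

$124.74


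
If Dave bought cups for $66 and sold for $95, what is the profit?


Selling price = $95
Cost price = $66
Profit = selling price - cost price:
Profit = $95 - $66 = $29

$29


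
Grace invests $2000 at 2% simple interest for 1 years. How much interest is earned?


Use the formula I = P x R x T / 100
P x R x T = 2000 x 2 x 1 = 4000
I = 4000 / 100 = $40

$40


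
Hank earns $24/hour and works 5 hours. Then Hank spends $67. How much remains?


Calculate earnings:
5 x $24 = $120
Subtract spending:
$120 - $67 = $53

$53


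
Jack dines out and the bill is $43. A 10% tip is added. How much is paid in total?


Calculate the tip:
10% of $43 = $4.30
Add tip to meal cost:
$43 + $4.30 = $47.30

$47.30


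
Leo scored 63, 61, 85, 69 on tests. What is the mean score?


Add the scores:
63 + 61 + 85 + 69 = 278
Divide by the number of tests:
278 / 4 = 69.5

69.5


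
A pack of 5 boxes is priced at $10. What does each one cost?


Total cost: $10
Number of items: 5
Unit price: $10 / 5 = $2

$2


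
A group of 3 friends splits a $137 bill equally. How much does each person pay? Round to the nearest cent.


Total bill: $137
Number of people: 3
Each pays: $137 / 3 = $45.6666... ≈ $45.67

$45.67


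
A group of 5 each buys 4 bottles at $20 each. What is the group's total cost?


Cost per person:
4 x $20 = $80
Group total:
5 x $80 = $400

$400


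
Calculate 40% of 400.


Convert percentage to decimal:
40% = 0.4
Multiply:
400 x 0.4 = 160

160


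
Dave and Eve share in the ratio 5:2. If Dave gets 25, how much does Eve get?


Find the multiplier:
25 / 5 = 5
Apply to Eve's share:
2 x 5 = 10

10


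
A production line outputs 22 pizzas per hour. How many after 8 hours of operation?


Production rate: 22 pizzas per hour
Time: 8 hours
Total: 22 x 8 = 176 pizzas

176 pizzas


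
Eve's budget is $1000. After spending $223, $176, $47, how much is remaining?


Add up expenses:
$223 + $176 + $47 = $446
Subtract from budget:
$1000 - $446 = $554

$554


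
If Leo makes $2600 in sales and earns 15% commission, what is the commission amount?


Convert rate to decimal:
15% = 0.15
Multiply by sales:
$2600 x 0.15 = $390

$390


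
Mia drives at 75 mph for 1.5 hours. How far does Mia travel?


Use the formula: distance = speed x time
Speed = 75 mph, Time = 1.5 hours
75 x 1.5 = 112.5 miles

112.5 miles


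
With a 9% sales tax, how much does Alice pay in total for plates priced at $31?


Calculate the tax:
9% of $31 = $2.79
Add tax to price:
$31 + $2.79 = $33.79

$33.79


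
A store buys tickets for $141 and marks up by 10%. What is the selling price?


Calculate the markup amount:
10% of $141 = $14.10
Add to cost:
$141 + $14.10 = $155.10

$155.10


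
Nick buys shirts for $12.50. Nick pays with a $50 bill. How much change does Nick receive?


Start with the amount paid:
$50
Subtract the price:
$50 - $12.50 = $37.50

$37.50


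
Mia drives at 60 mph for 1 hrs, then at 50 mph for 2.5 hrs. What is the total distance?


Leg 1 distance:
60 x 1 = 60 miles
Leg 2 distance:
50 x 2.5 = 125 miles
Total distance:
60 + 125 = 185 miles

185 miles


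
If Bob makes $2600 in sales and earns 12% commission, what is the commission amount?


Convert rate to decimal:
12% = 0.12
Multiply by sales:
$2600 x 0.12 = $312

$312


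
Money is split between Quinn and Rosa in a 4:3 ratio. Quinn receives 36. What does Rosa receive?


Find the multiplier:
36 / 4 = 9
Apply to Rosa's share:
3 x 9 = 27

27


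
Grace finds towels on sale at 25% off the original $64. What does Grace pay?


Calculate the discount amount:
25% of $64 = $16
Subtract from original:
$64 - $16 = $48

$48


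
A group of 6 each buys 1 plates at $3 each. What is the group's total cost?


Cost per person:
1 x $3 = $3
Group total:
6 x $3 = $18

$18


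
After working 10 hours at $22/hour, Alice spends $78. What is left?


Calculate earnings:
10 x $22 = $220
Subtract spending:
$220 - $78 = $142

$142


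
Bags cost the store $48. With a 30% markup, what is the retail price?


Calculate the markup amount:
30% of $48 = $14.40
Add to cost:
$48 + $14.40 = $62.40

$62.40


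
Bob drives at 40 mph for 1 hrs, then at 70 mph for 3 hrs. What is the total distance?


Leg 1 distance:
40 x 1 = 40 miles
Leg 2 distance:
70 x 3 = 210 miles
Total distance:
40 + 210 = 250 miles

250 miles


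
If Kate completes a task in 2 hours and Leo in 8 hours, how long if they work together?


Kate's rate: 1/2 of the job per hour
Leo's rate: 1/8 of the job per hour
Combined rate: 1/2 + 1/8 = 5/8 per hour
Time = 1 / (5/8) = 8/5 = 1.6 hours

1.6 hours


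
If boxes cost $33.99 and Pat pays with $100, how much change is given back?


Start with the amount paid:
$100
Subtract the price:
$100 - $33.99 = $66.01

$66.01


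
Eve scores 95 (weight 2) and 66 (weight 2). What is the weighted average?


Weighted sum:
2 x 95 + 2 x 66 = 322
Total weight:
2 + 2 = 4
Weighted average:
322 / 4 = 80.5

80.5


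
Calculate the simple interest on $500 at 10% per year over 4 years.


Use the formula I = P x R x T / 100
P x R x T = 500 x 10 x 4 = 20000
I = 20000 / 100 = $200

$200


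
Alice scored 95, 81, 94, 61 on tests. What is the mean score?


Add the scores:
95 + 81 + 94 + 61 = 331
Divide by the number of tests:
331 / 4 = 82.75

82.75


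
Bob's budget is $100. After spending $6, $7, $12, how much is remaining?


Add up expenses:
$6 + $7 + $12 = $25
Subtract from budget:
$100 - $25 = $75

$75


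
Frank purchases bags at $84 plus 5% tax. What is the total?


Calculate the tax:
5% of $84 = $4.20
Add tax to price:
$84 + $4.20 = $88.20

$88.20


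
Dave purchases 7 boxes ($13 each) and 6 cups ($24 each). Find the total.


Cost of boxes:
7 x $13 = $91
Cost of cups:
6 x $24 = $144
Add both:
$91 + $144 = $235

$235


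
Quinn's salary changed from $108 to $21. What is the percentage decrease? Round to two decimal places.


Find the absolute change:
|21 - 108| = 87
Divide by original and multiply by 100:
87 / 108 x 100 = 80.5555...% ≈ 80.56%

80.56%


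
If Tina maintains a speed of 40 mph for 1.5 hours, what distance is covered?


Use the formula: distance = speed x time
Speed = 40 mph, Time = 1.5 hours
40 x 1.5 = 60 miles

60 miles


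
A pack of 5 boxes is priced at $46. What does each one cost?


Total cost: $46
Number of items: 5
Unit price: $46 / 5 = $9.20

$9.20


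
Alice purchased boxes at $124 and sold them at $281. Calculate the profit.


Selling price = $281
Cost price = $124
Profit = selling price - cost price:
Profit = $281 - $124 = $157

$157


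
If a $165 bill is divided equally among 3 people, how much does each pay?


Total bill: $165
Number of people: 3
Each pays: $165 / 3 = $55

$55


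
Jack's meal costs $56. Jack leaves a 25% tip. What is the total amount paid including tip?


Calculate the tip:
25% of $56 = $14
Add tip to meal cost:
$56 + $14 = $70

$70


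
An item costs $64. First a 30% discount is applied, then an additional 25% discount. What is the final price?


First discount:
30% of $64 = $19.20
Price after first discount:
$64 - $19.20 = $44.80
Second discount:
25% of $44.80 = $11.20
Final price:
$44.80 - $11.20 = $33.60

$33.60


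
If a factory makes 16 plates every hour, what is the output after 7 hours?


Production rate: 16 plates per hour
Time: 7 hours
Total: 16 x 7 = 112 plates

112 plates


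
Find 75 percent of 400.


Convert percentage to decimal:
75% = 0.75
Multiply:
400 x 0.75 = 300

300


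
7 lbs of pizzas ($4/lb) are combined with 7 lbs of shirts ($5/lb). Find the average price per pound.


Cost of pizzas:
7 x $4 = $28
Cost of shirts:
7 x $5 = $35
Total cost: $28 + $35 = $63
Total weight: 14 lbs
Average: $63 / 14 = $4.50/lb

$4.50/lb


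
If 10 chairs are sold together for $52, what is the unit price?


Total cost: $52
Number of items: 10
Unit price: $52 / 10 = $5.20

$5.20


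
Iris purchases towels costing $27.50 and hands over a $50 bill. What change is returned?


Start with the amount paid:
$50
Subtract the price:
$50 - $27.50 = $22.50

$22.50


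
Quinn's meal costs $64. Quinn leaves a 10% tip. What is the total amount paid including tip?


Calculate the tip:
10% of $64 = $6.40
Add tip to meal cost:
$64 + $6.40 = $70.40

$70.40


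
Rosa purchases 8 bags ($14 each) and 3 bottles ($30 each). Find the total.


Cost of bags:
8 x $14 = $112
Cost of bottles:
3 x $30 = $90
Add both:
$112 + $90 = $202

$202


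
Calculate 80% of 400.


Convert percentage to decimal:
80% = 0.8
Multiply:
400 x 0.8 = 320

320


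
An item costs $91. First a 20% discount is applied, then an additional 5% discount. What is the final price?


First discount:
20% of $91 = $18.20
Price after first discount:
$91 - $18.20 = $72.80
Second discount:
5% of $72.80 = $3.64
Final price:
$72.80 - $3.64 = $69.16

$69.16


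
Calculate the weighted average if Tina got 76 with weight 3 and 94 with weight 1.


Weighted sum:
3 x 76 + 1 x 94 = 322
Total weight:
3 + 1 = 4
Weighted average:
322 / 4 = 80.5

80.5


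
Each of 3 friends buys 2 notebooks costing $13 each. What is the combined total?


Cost per person:
2 x $13 = $26
Group total:
3 x $26 = $78

$78


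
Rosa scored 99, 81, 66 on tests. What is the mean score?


Add the scores:
99 + 81 + 66 = 246
Divide by the number of tests:
246 / 3 = 82

82


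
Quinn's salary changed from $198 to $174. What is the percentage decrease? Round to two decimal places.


Find the absolute change:
|174 - 198| = 24
Divide by original and multiply by 100:
24 / 198 x 100 = 12.1212...% ≈ 12.12%

12.12%


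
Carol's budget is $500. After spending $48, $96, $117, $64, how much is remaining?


Add up expenses:
$48 + $96 + $117 + $64 = $325
Subtract from budget:
$500 - $325 = $175

$175


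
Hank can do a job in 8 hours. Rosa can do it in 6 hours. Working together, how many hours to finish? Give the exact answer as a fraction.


Hank's rate: 1/8 of the job per hour
Rosa's rate: 1/6 of the job per hour
Combined rate: 1/8 + 1/6 = 7/24 per hour
Time = 1 / (7/24) = 24/7 hours (≈ 3.43 hours)

24/7 hours


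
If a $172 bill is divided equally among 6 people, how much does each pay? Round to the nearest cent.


Total bill: $172
Number of people: 6
Each pays: $172 / 6 = $28.6666... ≈ $28.67

$28.67


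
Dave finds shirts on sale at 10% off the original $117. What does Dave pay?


Calculate the discount amount:
10% of $117 = $11.70
Subtract from original:
$117 - $11.70 = $105.30

$105.30


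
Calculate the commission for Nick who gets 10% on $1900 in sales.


Convert rate to decimal:
10% = 0.1
Multiply by sales:
$1900 x 0.1 = $190

$190


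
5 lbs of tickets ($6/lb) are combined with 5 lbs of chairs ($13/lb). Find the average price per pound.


Cost of tickets:
5 x $6 = $30
Cost of chairs:
5 x $13 = $65
Total cost: $30 + $65 = $95
Total weight: 10 lbs
Average: $95 / 10 = $9.50/lb

$9.50/lb


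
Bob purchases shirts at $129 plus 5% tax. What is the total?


Calculate the tax:
5% of $129 = $6.45
Add tax to price:
$129 + $6.45 = $135.45

$135.45


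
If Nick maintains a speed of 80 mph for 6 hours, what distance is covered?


Use the formula: distance = speed x time
Speed = 80 mph, Time = 6 hours
80 x 6 = 480 miles

480 miles


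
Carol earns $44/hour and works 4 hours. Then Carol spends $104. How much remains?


Calculate earnings:
4 x $44 = $176
Subtract spending:
$176 - $104 = $72

$72


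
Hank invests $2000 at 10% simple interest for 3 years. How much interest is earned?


Use the formula I = P x R x T / 100
P x R x T = 2000 x 10 x 3 = 60000
I = 60000 / 100 = $600

$600


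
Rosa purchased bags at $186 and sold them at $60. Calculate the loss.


Selling price = $60
Cost price = $186
Loss = cost price - selling price:
Loss = $186 - $60 = $126

$126


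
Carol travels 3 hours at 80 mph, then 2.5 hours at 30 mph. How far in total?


Leg 1 distance:
80 x 3 = 240 miles
Leg 2 distance:
30 x 2.5 = 75 miles
Total distance:
240 + 75 = 315 miles

315 miles


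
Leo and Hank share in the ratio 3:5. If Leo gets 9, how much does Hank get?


Find the multiplier:
9 / 3 = 3
Apply to Hank's share:
5 x 3 = 15

15


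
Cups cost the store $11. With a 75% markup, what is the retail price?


Calculate the markup amount:
75% of $11 = $8.25
Add to cost:
$11 + $8.25 = $19.25

$19.25


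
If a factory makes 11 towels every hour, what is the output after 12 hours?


Production rate: 11 towels per hour
Time: 12 hours
Total: 11 x 12 = 132 towels

132 towels


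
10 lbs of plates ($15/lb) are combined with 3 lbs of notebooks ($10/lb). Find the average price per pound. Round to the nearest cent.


Cost of plates:
10 x $15 = $150
Cost of notebooks:
3 x $10 = $30
Total cost: $150 + $30 = $180
Total weight: 13 lbs
Average: $180 / 13 = $13.8461... ≈ $13.85/lb

$13.85/lb


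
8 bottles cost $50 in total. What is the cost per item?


Total cost: $50
Number of items: 8
Unit price: $50 / 8 = $6.25

$6.25


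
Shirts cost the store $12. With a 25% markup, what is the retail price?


Calculate the markup amount:
25% of $12 = $3
Add to cost:
$12 + $3 = $15

$15


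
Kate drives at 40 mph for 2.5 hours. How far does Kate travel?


Use the formula: distance = speed x time
Speed = 40 mph, Time = 2.5 hours
40 x 2.5 = 100 miles

100 miles


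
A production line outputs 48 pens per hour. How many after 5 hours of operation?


Production rate: 48 pens per hour
Time: 5 hours
Total: 48 x 5 = 240 pens

240 pens


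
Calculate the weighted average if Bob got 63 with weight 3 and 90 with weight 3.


Weighted sum:
3 x 63 + 3 x 90 = 459
Total weight:
3 + 3 = 6
Weighted average:
459 / 6 = 76.5

76.5


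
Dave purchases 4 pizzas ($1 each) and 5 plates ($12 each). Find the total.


Cost of pizzas:
4 x $1 = $4
Cost of plates:
5 x $12 = $60
Add both:
$4 + $60 = $64

$64


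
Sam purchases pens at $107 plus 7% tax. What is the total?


Calculate the tax:
7% of $107 = $7.49
Add tax to price:
$107 + $7.49 = $114.49

$114.49


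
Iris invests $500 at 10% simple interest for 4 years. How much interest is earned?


Use the formula I = P x R x T / 100
P x R x T = 500 x 10 x 4 = 20000
I = 20000 / 100 = $200

$200


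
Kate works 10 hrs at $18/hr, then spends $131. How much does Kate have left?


Calculate earnings:
10 x $18 = $180
Subtract spending:
$180 - $131 = $49

$49


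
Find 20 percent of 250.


Convert percentage to decimal:
20% = 0.2
Multiply:
250 x 0.2 = 50

50


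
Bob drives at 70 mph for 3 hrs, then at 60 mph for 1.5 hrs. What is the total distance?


Leg 1 distance:
70 x 3 = 210 miles
Leg 2 distance:
60 x 1.5 = 90 miles
Total distance:
210 + 90 = 300 miles

300 miles


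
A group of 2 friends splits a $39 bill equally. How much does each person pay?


Total bill: $39
Number of people: 2
Each pays: $39 / 2 = $19.50

$19.50


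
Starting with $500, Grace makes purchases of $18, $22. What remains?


Add up expenses:
$18 + $22 = $40
Subtract from budget:
$500 - $40 = $460

$460


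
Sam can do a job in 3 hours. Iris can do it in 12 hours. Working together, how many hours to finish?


Sam's rate: 1/3 of the job per hour
Iris's rate: 1/12 of the job per hour
Combined rate: 1/3 + 1/12 = 5/12 per hour
Time = 1 / (5/12) = 12/5 = 2.4 hours

2.4 hours


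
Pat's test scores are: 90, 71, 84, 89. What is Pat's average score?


Add the scores:
90 + 71 + 84 + 89 = 334
Divide by the number of tests:
334 / 4 = 83.5

83.5


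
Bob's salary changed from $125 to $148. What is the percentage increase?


Find the absolute change:
|148 - 125| = 23
Divide by original and multiply by 100:
23 / 125 x 100 = 18.4%

18.4%


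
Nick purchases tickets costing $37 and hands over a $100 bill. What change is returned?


Start with the amount paid:
$100
Subtract the price:
$100 - $37 = $63

$63


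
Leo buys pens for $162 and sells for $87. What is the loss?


Selling price = $87
Cost price = $162
Loss = cost price - selling price:
Loss = $162 - $87 = $75

$75


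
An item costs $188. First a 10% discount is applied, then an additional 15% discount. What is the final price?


First discount:
10% of $188 = $18.80
Price after first discount:
$188 - $18.80 = $169.20
Second discount:
15% of $169.20 = $25.38
Final price:
$169.20 - $25.38 = $143.82

$143.82


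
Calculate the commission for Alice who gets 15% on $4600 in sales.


Convert rate to decimal:
15% = 0.15
Multiply by sales:
$4600 x 0.15 = $690

$690


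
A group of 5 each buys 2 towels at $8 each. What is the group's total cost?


Cost per person:
2 x $8 = $16
Group total:
5 x $16 = $80

$80


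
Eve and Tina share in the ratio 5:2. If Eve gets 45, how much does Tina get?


Find the multiplier:
45 / 5 = 9
Apply to Tina's share:
2 x 9 = 18

18


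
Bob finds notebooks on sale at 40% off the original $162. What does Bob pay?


Calculate the discount amount:
40% of $162 = $64.80
Subtract from original:
$162 - $64.80 = $97.20

$97.20


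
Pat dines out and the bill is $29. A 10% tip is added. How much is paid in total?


Calculate the tip:
10% of $29 = $2.90
Add tip to meal cost:
$29 + $2.90 = $31.90

$31.90


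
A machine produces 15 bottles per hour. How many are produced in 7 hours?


Production rate: 15 bottles per hour
Time: 7 hours
Total: 15 x 7 = 105 bottles

105 bottles


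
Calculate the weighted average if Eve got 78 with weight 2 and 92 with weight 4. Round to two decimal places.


Weighted sum:
2 x 78 + 4 x 92 = 524
Total weight:
2 + 4 = 6
Weighted average:
524 / 6 = 87.3333... ≈ 87.33

87.33


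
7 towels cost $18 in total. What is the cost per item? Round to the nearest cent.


Total cost: $18
Number of items: 7
Unit price: $18 / 7 = $2.5714... ≈ $2.57

$2.57


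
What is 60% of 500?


Convert percentage to decimal:
60% = 0.6
Multiply:
500 x 0.6 = 300

300


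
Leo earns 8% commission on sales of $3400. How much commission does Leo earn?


Convert rate to decimal:
8% = 0.08
Multiply by sales:
$3400 x 0.08 = $272

$272


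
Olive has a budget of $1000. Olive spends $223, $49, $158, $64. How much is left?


Add up expenses:
$223 + $49 + $158 + $64 = $494
Subtract from budget:
$1000 - $494 = $506

$506


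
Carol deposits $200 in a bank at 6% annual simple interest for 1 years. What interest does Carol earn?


Use the formula I = P x R x T / 100
P x R x T = 200 x 6 x 1 = 1200
I = 1200 / 100 = $12

$12


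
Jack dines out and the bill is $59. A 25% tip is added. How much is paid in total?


Calculate the tip:
25% of $59 = $14.75
Add tip to meal cost:
$59 + $14.75 = $73.75

$73.75


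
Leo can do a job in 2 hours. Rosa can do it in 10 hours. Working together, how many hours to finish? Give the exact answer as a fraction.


Leo's rate: 1/2 of the job per hour
Rosa's rate: 1/10 of the job per hour
Combined rate: 1/2 + 1/10 = 3/5 per hour
Time = 1 / (3/5) = 5/3 hours (≈ 1.67 hours)

5/3 hours


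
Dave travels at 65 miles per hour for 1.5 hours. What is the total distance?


Use the formula: distance = speed x time
Speed = 65 mph, Time = 1.5 hours
65 x 1.5 = 97.5 miles

97.5 miles


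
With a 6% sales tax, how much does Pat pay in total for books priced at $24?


Calculate the tax:
6% of $24 = $1.44
Add tax to price:
$24 + $1.44 = $25.44

$25.44


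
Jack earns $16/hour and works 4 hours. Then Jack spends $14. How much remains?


Calculate earnings:
4 x $16 = $64
Subtract spending:
$64 - $14 = $50

$50


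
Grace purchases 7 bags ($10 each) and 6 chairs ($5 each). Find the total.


Cost of bags:
7 x $10 = $70
Cost of chairs:
6 x $5 = $30
Add both:
$70 + $30 = $100

$100


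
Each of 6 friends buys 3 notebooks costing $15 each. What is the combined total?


Cost per person:
3 x $15 = $45
Group total:
6 x $45 = $270

$270


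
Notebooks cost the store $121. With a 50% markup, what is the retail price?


Calculate the markup amount:
50% of $121 = $60.50
Add to cost:
$121 + $60.50 = $181.50

$181.50


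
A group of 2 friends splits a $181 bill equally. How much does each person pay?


Total bill: $181
Number of people: 2
Each pays: $181 / 2 = $90.50

$90.50


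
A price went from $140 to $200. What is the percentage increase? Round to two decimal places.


Find the absolute change:
|200 - 140| = 60
Divide by original and multiply by 100:
60 / 140 x 100 = 42.8571...% ≈ 42.86%

42.86%


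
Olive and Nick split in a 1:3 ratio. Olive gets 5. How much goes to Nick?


Find the multiplier:
5 / 1 = 5
Apply to Nick's share:
3 x 5 = 15

15


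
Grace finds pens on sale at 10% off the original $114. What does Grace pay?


Calculate the discount amount:
10% of $114 = $11.40
Subtract from original:
$114 - $11.40 = $102.60

$102.60


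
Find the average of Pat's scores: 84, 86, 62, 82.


Add the scores:
84 + 86 + 62 + 82 = 314
Divide by the number of tests:
314 / 4 = 78.5

78.5


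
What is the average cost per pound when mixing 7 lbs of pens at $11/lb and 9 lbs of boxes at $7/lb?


Cost of pens:
7 x $11 = $77
Cost of boxes:
9 x $7 = $63
Total cost: $77 + $63 = $140
Total weight: 16 lbs
Average: $140 / 16 = $8.75/lb

$8.75/lb


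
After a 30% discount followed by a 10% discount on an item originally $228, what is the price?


First discount:
30% of $228 = $68.40
Price after first discount:
$228 - $68.40 = $159.60
Second discount:
10% of $159.60 = $15.96
Final price:
$159.60 - $15.96 = $143.64

$143.64


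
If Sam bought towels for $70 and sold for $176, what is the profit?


Selling price = $176
Cost price = $70
Profit = selling price - cost price:
Profit = $176 - $70 = $106

$106


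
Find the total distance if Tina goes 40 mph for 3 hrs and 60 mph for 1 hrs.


Leg 1 distance:
40 x 3 = 120 miles
Leg 2 distance:
60 x 1 = 60 miles
Total distance:
120 + 60 = 180 miles

180 miles


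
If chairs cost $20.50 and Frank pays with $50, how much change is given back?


Start with the amount paid:
$50
Subtract the price:
$50 - $20.50 = $29.50

$29.50


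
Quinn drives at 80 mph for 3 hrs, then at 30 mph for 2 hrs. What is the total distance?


Leg 1 distance:
80 x 3 = 240 miles
Leg 2 distance:
30 x 2 = 60 miles
Total distance:
240 + 60 = 300 miles

300 miles


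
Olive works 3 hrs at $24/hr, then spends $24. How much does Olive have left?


Calculate earnings:
3 x $24 = $72
Subtract spending:
$72 - $24 = $48

$48


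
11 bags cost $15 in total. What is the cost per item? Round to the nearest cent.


Total cost: $15
Number of items: 11
Unit price: $15 / 11 = $1.3636... ≈ $1.36

$1.36


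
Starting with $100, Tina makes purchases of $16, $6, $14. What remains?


Add up expenses:
$16 + $6 + $14 = $36
Subtract from budget:
$100 - $36 = $64

$64


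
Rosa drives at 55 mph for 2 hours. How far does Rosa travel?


Use the formula: distance = speed x time
Speed = 55 mph, Time = 2 hours
55 x 2 = 110 miles

110 miles


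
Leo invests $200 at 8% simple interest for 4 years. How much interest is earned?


Use the formula I = P x R x T / 100
P x R x T = 200 x 8 x 4 = 6400
I = 6400 / 100 = $64

$64


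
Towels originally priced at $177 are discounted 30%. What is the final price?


Calculate the discount amount:
30% of $177 = $53.10
Subtract from original:
$177 - $53.10 = $123.90

$123.90


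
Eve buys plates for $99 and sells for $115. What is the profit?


Selling price = $115
Cost price = $99
Profit = selling price - cost price:
Profit = $115 - $99 = $16

$16


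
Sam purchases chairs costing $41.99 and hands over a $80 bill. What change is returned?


Start with the amount paid:
$80
Subtract the price:
$80 - $41.99 = $38.01

$38.01
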